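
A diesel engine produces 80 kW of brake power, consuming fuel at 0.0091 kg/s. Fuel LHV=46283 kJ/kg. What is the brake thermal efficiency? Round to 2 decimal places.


eta_BTE = (BP / (mf * LHV)) * 100
Denominator = 0.0091 * 46283 = 421.1753 kW
eta_BTE = (80 / 421.1753) * 100 = 18.99%


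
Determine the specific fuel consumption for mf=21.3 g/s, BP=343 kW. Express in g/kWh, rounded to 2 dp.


SFC = (mf / BP) * 3600
Rate = 21.3 / 343 = 0.062099 g/(s*kW)
SFC = 0.062099 * 3600 = 223.56 g/kWh


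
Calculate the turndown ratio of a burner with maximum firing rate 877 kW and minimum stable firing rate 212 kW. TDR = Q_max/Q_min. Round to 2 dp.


TDR = Q_max / Q_min
TDR = 877 / 212 = 4.14


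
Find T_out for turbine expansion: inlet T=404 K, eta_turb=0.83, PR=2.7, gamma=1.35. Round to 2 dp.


T_out = T_in * (1 - eta * (1 - PR^(-(gamma-1)/gamma)))
Exponent = -(1.35-1)/1.35 = -0.25925926
PR^exp = 2.7^(-0.25925926) = 0.77297411
Factor = 1 - 0.83*(1 - 0.77297411) = 0.81156851
T_out = 404 * 0.81156851 = 327.87 K


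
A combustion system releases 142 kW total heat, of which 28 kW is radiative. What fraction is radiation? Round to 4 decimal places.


f_rad = Q_rad / Q_total
f_rad = 28 / 142 = 0.1972


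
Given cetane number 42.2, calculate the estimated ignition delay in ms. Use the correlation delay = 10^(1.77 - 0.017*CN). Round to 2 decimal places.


delay = 10^(1.77 - 0.017*CN)
Exponent = 1.77 - 0.017*42.2 = 1.0526
delay = 10^1.0526 = 11.29 ms


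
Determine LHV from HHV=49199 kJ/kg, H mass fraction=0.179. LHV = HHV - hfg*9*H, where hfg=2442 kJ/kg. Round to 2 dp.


LHV = HHV - hfg * 9 * H
Water correction = 2442 * 9 * 0.179 = 3934.062 kJ/kg
LHV = 49199 - 3934.062 = 45264.94 kJ/kg


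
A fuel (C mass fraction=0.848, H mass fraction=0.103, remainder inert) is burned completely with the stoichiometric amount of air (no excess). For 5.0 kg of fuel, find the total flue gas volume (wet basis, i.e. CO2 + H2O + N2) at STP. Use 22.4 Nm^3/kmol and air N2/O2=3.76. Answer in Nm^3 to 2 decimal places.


Per kg fuel: CO2 = (C/12 kmol)*22.4 = (0.848/12)*22.4 = 1.58293 Nm^3
Per kg fuel: H2O = (H/2 kmol)*22.4 = (0.103/2)*22.4 = 1.15360 Nm^3
O2 needed per kg fuel = C/12 + H/4 = 0.848/12 + 0.103/4 = 0.09641667 kmol
Per kg fuel: N2 = O2*3.76*22.4 = 0.09641667*3.76*22.4 = 8.12060 Nm^3
Total per kg = 1.58293 + 1.15360 + 8.12060 = 10.85713 Nm^3
Total = 10.85713 * 5.0 = 54.29 Nm^3


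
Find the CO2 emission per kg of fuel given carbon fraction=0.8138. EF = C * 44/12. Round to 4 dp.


EF = C_frac * (M_CO2 / M_C)
EF = 0.8138 * (44/12)
EF = 0.8138 * 3.666667 = 2.9839 kg_CO2/kg_fuel


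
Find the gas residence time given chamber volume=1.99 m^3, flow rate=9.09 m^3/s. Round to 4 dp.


tau = V / Q_flow
tau = 1.99 / 9.09 = 0.2189 s


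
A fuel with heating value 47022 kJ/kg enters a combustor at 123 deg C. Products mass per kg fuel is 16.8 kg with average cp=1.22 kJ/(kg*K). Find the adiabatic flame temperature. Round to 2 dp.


T_ad = T_in + Hc / (m_p * cp)
Denominator = 16.8 * 1.22 = 20.4960
Temperature rise = 47022 / 20.4960 = 2294.20 K
T_ad = 123 + 2294.20 = 2417.20 deg C


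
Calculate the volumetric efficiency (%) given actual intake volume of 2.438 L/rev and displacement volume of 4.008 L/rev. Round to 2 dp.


eta_v = (V_actual / V_disp) * 100
Ratio = 2.438 / 4.008 = 0.6083
eta_v = 0.6083 * 100 = 60.83%


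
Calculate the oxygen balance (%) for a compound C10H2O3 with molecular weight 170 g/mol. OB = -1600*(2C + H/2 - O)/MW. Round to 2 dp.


OB = -1600 * (2C + H/2 - O) / MW
Inner = 2*10 + 2/2 - 3 = 18.00
OB = -1600 * 18.00 / 170 = -169.41%


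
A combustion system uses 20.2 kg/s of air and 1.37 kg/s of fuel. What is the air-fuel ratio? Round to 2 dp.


AFR = m_air / m_fuel
AFR = 20.2 / 1.37 = 14.74


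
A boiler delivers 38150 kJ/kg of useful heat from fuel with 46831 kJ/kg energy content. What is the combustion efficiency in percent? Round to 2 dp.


Efficiency = (Q_useful / Q_fuel) * 100
Efficiency = (38150 / 46831) * 100
Efficiency = 0.8146 * 100 = 81.46%


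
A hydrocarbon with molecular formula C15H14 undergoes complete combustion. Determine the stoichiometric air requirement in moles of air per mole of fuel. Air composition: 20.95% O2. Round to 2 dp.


Balanced combustion: C15H14 + 18.5 O2 -> 15 CO2 + 7 H2O
O2 needed = C + H/4 = 15 + 14/4 = 18.50 moles
Air moles = O2 / 0.2095 = 18.50 / 0.2095 = 88.31 moles air


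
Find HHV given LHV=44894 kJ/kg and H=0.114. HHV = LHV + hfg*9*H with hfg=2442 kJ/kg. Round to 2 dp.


HHV = LHV + hfg * 9 * H
Water addition = 2442 * 9 * 0.114 = 2505.492 kJ/kg
HHV = 44894 + 2505.492 = 47399.49 kJ/kg


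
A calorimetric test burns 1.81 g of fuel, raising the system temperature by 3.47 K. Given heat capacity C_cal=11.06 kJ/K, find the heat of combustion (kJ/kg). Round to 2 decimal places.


Hc = C_cal * delta_T / m_fuel
Q_released = 11.06 * 3.47 = 38.3782 kJ
m_fuel = 1.81 g = 1.81/1000 kg = 0.001810 kg
Hc = 38.3782 / 0.001810 = 21203.43 kJ/kg


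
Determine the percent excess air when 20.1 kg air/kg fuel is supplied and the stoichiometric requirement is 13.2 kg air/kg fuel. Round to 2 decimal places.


Excess air = actual - stoichiometric = 20.1 - 13.2 = 6.90 kg/kg fuel
Excess air % = (excess / stoich) * 100 = (6.90 / 13.2) * 100 = 52.27%


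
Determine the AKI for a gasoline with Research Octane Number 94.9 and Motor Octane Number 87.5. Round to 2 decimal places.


AKI = (RON + MON) / 2
AKI = (94.9 + 87.5) / 2
AKI = 182.4 / 2 = 91.20


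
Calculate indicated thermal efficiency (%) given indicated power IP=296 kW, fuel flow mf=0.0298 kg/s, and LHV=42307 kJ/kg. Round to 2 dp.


eta_ith = (IP / (mf * LHV)) * 100
Denominator = 0.0298 * 42307 = 1260.7486 kW
eta_ith = (296 / 1260.7486) * 100 = 23.48%


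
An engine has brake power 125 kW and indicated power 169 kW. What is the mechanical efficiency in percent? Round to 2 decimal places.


eta_mech = (BP / IP) * 100
Ratio = 125 / 169 = 0.7396
eta_mech = 0.7396 * 100 = 73.96%


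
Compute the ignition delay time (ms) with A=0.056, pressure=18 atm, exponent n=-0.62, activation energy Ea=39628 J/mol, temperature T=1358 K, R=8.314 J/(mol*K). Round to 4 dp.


tau = A * P^n * exp(Ea/(R*T))
P^n = 18^(-0.62) = 0.16662150
Ea/(R*T) = 39628/(8.314*1358) = 3.509881
exp(Ea/(R*T)) = 33.444280
tau = 0.056 * 0.16662150 * 33.444280 = 0.3121 ms


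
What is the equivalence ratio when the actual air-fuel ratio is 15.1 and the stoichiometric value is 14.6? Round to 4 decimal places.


phi = AFR_stoich / AFR_actual
phi = 14.6 / 15.1 = 0.9669


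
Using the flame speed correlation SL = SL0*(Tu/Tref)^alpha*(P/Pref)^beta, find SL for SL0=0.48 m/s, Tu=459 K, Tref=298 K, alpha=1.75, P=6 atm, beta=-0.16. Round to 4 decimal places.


SL = SL0 * (Tu/Tref)^alpha * (P/Pref)^beta
T ratio = 459/298 = 1.54026846
(T ratio)^alpha = 1.54026846^1.75 = 2.129579
(P/Pref)^beta = 6^(-0.16) = 0.750751
SL = 0.48 * 2.129579 * 0.750751 = 0.7674 m/s


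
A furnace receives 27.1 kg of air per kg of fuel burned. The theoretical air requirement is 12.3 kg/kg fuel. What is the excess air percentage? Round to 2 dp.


Excess air = actual - stoichiometric = 27.1 - 12.3 = 14.80 kg/kg fuel
Excess air % = (excess / stoich) * 100 = (14.80 / 12.3) * 100 = 120.33%


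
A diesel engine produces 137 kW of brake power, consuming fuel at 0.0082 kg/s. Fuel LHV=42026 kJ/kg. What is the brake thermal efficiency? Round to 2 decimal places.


eta_BTE = (BP / (mf * LHV)) * 100
Denominator = 0.0082 * 42026 = 344.6132 kW
eta_BTE = (137 / 344.6132) * 100 = 39.75%


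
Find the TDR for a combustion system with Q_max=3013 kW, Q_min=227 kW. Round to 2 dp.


TDR = Q_max / Q_min
TDR = 3013 / 227 = 13.27


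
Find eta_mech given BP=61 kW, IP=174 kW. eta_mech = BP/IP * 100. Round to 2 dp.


eta_mech = (BP / IP) * 100
Ratio = 61 / 174 = 0.3506
eta_mech = 0.3506 * 100 = 35.06%


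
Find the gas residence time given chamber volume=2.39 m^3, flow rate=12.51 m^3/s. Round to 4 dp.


tau = V / Q_flow
tau = 2.39 / 12.51 = 0.1910 s


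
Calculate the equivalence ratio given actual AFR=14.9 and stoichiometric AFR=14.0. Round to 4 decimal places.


phi = AFR_stoich / AFR_actual
phi = 14.0 / 14.9 = 0.9396


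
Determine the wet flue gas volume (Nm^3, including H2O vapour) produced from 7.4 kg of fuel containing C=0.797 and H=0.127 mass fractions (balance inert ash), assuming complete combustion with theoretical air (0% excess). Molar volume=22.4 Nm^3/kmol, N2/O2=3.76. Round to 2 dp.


Per kg fuel: CO2 = (C/12 kmol)*22.4 = (0.797/12)*22.4 = 1.48773 Nm^3
Per kg fuel: H2O = (H/2 kmol)*22.4 = (0.127/2)*22.4 = 1.42240 Nm^3
O2 needed per kg fuel = C/12 + H/4 = 0.797/12 + 0.127/4 = 0.09816667 kmol
Per kg fuel: N2 = O2*3.76*22.4 = 0.09816667*3.76*22.4 = 8.26799 Nm^3
Total per kg = 1.48773 + 1.42240 + 8.26799 = 11.17812 Nm^3
Total = 11.17812 * 7.4 = 82.72 Nm^3


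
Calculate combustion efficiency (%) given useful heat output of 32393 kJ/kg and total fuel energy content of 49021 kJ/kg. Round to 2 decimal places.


Efficiency = (Q_useful / Q_fuel) * 100
Efficiency = (32393 / 49021) * 100
Efficiency = 0.6608 * 100 = 66.08%


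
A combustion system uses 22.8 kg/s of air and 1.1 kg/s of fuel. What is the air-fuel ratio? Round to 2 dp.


AFR = m_air / m_fuel
AFR = 22.8 / 1.1 = 20.73


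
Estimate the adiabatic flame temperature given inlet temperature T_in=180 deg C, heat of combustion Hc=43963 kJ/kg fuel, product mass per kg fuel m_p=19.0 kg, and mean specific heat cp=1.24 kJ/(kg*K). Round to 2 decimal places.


T_ad = T_in + Hc / (m_p * cp)
Denominator = 19.0 * 1.24 = 23.5600
Temperature rise = 43963 / 23.5600 = 1866.00 K
T_ad = 180 + 1866.00 = 2046.00 deg C


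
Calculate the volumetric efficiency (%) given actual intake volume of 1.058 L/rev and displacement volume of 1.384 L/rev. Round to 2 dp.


eta_v = (V_actual / V_disp) * 100
Ratio = 1.058 / 1.384 = 0.7645
eta_v = 0.7645 * 100 = 76.45%


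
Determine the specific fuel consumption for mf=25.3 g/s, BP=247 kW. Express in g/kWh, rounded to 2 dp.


SFC = (mf / BP) * 3600
Rate = 25.3 / 247 = 0.102429 g/(s*kW)
SFC = 0.102429 * 3600 = 368.74 g/kWh


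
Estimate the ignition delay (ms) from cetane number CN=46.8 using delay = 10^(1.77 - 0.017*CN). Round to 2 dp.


delay = 10^(1.77 - 0.017*CN)
Exponent = 1.77 - 0.017*46.8 = 0.9744
delay = 10^0.9744 = 9.43 ms


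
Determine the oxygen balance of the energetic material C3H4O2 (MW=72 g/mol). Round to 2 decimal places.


OB = -1600 * (2C + H/2 - O) / MW
Inner = 2*3 + 4/2 - 2 = 6.00
OB = -1600 * 6.00 / 72 = -133.33%


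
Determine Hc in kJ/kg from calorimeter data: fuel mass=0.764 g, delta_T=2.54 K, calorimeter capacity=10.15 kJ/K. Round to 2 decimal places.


Hc = C_cal * delta_T / m_fuel
Q_released = 10.15 * 2.54 = 25.7810 kJ
m_fuel = 0.764 g = 0.764/1000 kg = 0.000764 kg
Hc = 25.7810 / 0.000764 = 33744.76 kJ/kg


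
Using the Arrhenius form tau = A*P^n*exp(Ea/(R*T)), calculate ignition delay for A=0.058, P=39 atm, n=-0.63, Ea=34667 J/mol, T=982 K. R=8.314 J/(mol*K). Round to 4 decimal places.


tau = A * P^n * exp(Ea/(R*T))
P^n = 39^(-0.63) = 0.09945561
Ea/(R*T) = 34667/(8.314*982) = 4.246144
exp(Ea/(R*T)) = 69.835630
tau = 0.058 * 0.09945561 * 69.835630 = 0.4028 ms


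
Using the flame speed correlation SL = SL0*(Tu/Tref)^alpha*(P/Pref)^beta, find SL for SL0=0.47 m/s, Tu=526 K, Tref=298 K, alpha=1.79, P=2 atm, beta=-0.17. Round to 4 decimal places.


SL = SL0 * (Tu/Tref)^alpha * (P/Pref)^beta
T ratio = 526/298 = 1.76510067
(T ratio)^alpha = 1.76510067^1.79 = 2.765142
(P/Pref)^beta = 2^(-0.17) = 0.888843
SL = 0.47 * 2.765142 * 0.888843 = 1.1552 m/s


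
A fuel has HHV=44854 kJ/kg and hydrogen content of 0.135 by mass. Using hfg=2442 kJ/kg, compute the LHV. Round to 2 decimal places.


LHV = HHV - hfg * 9 * H
Water correction = 2442 * 9 * 0.135 = 2967.030 kJ/kg
LHV = 44854 - 2967.030 = 41886.97 kJ/kg


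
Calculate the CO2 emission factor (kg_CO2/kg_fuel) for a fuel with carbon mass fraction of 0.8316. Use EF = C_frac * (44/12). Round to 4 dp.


EF = C_frac * (M_CO2 / M_C)
EF = 0.8316 * (44/12)
EF = 0.8316 * 3.666667 = 3.0492 kg_CO2/kg_fuel


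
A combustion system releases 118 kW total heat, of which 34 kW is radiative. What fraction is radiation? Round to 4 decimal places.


f_rad = Q_rad / Q_total
f_rad = 34 / 118 = 0.2881


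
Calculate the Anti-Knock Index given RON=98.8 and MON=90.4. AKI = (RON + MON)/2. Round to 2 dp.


AKI = (RON + MON) / 2
AKI = (98.8 + 90.4) / 2
AKI = 189.2 / 2 = 94.60


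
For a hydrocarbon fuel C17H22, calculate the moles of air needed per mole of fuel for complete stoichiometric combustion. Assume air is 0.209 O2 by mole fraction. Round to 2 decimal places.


Balanced combustion: C17H22 + 22.5 O2 -> 17 CO2 + 11 H2O
O2 needed = C + H/4 = 17 + 22/4 = 22.50 moles
Air moles = O2 / 0.209 = 22.50 / 0.209 = 107.66 moles air


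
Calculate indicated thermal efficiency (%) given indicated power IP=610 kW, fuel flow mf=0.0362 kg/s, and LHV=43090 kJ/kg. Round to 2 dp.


eta_ith = (IP / (mf * LHV)) * 100
Denominator = 0.0362 * 43090 = 1559.8580 kW
eta_ith = (610 / 1559.8580) * 100 = 39.11%


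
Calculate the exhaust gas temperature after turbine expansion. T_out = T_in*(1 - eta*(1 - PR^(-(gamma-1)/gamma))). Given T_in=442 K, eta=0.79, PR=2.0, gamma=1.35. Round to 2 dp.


T_out = T_in * (1 - eta * (1 - PR^(-(gamma-1)/gamma)))
Exponent = -(1.35-1)/1.35 = -0.25925926
PR^exp = 2.0^(-0.25925926) = 0.83551680
Factor = 1 - 0.79*(1 - 0.83551680) = 0.87005827
T_out = 442 * 0.87005827 = 384.57 K


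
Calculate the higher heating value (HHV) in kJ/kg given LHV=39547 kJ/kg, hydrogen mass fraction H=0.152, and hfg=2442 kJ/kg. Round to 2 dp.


HHV = LHV + hfg * 9 * H
Water addition = 2442 * 9 * 0.152 = 3340.656 kJ/kg
HHV = 39547 + 3340.656 = 42887.66 kJ/kg


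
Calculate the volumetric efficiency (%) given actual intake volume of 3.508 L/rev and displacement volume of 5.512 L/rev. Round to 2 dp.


eta_v = (V_actual / V_disp) * 100
Ratio = 3.508 / 5.512 = 0.6364
eta_v = 0.6364 * 100 = 63.64%


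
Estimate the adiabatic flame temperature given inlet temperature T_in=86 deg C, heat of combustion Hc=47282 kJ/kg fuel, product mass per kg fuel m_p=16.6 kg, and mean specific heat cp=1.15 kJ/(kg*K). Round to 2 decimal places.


T_ad = T_in + Hc / (m_p * cp)
Denominator = 16.6 * 1.15 = 19.0900
Temperature rise = 47282 / 19.0900 = 2476.79 K
T_ad = 86 + 2476.79 = 2562.79 deg C


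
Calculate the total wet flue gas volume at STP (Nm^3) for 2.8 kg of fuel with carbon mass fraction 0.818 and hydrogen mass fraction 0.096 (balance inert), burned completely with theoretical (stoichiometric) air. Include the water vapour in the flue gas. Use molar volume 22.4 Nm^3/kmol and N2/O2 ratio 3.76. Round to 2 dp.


Per kg fuel: CO2 = (C/12 kmol)*22.4 = (0.818/12)*22.4 = 1.52693 Nm^3
Per kg fuel: H2O = (H/2 kmol)*22.4 = (0.096/2)*22.4 = 1.07520 Nm^3
O2 needed per kg fuel = C/12 + H/4 = 0.818/12 + 0.096/4 = 0.09216667 kmol
Per kg fuel: N2 = O2*3.76*22.4 = 0.09216667*3.76*22.4 = 7.76265 Nm^3
Total per kg = 1.52693 + 1.07520 + 7.76265 = 10.36478 Nm^3
Total = 10.36478 * 2.8 = 29.02 Nm^3


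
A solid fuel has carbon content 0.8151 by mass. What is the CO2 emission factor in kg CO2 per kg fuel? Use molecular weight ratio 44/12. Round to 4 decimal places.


EF = C_frac * (M_CO2 / M_C)
EF = 0.8151 * (44/12)
EF = 0.8151 * 3.666667 = 2.9887 kg_CO2/kg_fuel


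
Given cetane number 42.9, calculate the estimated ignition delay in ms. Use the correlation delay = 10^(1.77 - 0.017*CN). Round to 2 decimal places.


delay = 10^(1.77 - 0.017*CN)
Exponent = 1.77 - 0.017*42.9 = 1.0407
delay = 10^1.0407 = 10.98 ms


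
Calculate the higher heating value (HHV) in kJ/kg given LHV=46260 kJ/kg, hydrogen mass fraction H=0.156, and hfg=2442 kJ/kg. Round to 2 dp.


HHV = LHV + hfg * 9 * H
Water addition = 2442 * 9 * 0.156 = 3428.568 kJ/kg
HHV = 46260 + 3428.568 = 49688.57 kJ/kg


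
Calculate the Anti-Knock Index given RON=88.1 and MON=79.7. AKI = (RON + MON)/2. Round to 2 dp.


AKI = (RON + MON) / 2
AKI = (88.1 + 79.7) / 2
AKI = 167.8 / 2 = 83.90


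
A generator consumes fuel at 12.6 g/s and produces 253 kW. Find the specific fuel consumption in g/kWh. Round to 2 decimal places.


SFC = (mf / BP) * 3600
Rate = 12.6 / 253 = 0.049802 g/(s*kW)
SFC = 0.049802 * 3600 = 179.29 g/kWh


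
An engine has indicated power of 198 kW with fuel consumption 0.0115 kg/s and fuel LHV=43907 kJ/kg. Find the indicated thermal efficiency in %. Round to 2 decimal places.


eta_ith = (IP / (mf * LHV)) * 100
Denominator = 0.0115 * 43907 = 504.9305 kW
eta_ith = (198 / 504.9305) * 100 = 39.21%


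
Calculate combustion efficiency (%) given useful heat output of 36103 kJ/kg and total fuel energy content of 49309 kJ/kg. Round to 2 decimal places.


Efficiency = (Q_useful / Q_fuel) * 100
Efficiency = (36103 / 49309) * 100
Efficiency = 0.7322 * 100 = 73.22%


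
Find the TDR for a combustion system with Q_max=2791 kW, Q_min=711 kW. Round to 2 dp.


TDR = Q_max / Q_min
TDR = 2791 / 711 = 3.93


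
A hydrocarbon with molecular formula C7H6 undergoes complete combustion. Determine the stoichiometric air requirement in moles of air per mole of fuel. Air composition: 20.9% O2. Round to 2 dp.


Balanced combustion: C7H6 + 8.5 O2 -> 7 CO2 + 3 H2O
O2 needed = C + H/4 = 7 + 6/4 = 8.50 moles
Air moles = O2 / 0.209 = 8.50 / 0.209 = 40.67 moles air


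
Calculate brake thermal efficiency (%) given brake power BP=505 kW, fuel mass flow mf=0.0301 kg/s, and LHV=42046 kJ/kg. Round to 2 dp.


eta_BTE = (BP / (mf * LHV)) * 100
Denominator = 0.0301 * 42046 = 1265.5846 kW
eta_BTE = (505 / 1265.5846) * 100 = 39.90%


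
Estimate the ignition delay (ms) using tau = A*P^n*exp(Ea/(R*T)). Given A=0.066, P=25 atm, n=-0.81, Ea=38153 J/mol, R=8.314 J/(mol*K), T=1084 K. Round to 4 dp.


tau = A * P^n * exp(Ea/(R*T))
P^n = 25^(-0.81) = 0.07373414
Ea/(R*T) = 38153/(8.314*1084) = 4.233401
exp(Ea/(R*T)) = 68.951325
tau = 0.066 * 0.07373414 * 68.951325 = 0.3355 ms


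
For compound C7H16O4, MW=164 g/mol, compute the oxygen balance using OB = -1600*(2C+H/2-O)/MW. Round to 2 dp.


OB = -1600 * (2C + H/2 - O) / MW
Inner = 2*7 + 16/2 - 4 = 18.00
OB = -1600 * 18.00 / 164 = -175.61%


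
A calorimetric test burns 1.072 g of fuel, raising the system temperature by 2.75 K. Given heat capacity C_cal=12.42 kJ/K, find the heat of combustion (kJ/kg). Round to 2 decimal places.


Hc = C_cal * delta_T / m_fuel
Q_released = 12.42 * 2.75 = 34.1550 kJ
m_fuel = 1.072 g = 1.072/1000 kg = 0.001072 kg
Hc = 34.1550 / 0.001072 = 31861.01 kJ/kg


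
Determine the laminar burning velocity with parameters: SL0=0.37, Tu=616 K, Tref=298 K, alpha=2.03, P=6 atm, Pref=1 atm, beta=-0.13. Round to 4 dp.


SL = SL0 * (Tu/Tref)^alpha * (P/Pref)^beta
T ratio = 616/298 = 2.06711409
(T ratio)^alpha = 2.06711409^2.03 = 4.367067
(P/Pref)^beta = 6^(-0.13) = 0.792210
SL = 0.37 * 4.367067 * 0.792210 = 1.2801 m/s


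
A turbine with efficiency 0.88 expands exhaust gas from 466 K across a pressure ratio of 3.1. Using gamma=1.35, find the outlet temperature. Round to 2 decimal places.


T_out = T_in * (1 - eta * (1 - PR^(-(gamma-1)/gamma)))
Exponent = -(1.35-1)/1.35 = -0.25925926
PR^exp = 3.1^(-0.25925926) = 0.74577862
Factor = 1 - 0.88*(1 - 0.74577862) = 0.77628519
T_out = 466 * 0.77628519 = 361.75 K


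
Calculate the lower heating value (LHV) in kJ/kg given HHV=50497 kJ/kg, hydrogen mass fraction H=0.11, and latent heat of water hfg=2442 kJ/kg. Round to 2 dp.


LHV = HHV - hfg * 9 * H
Water correction = 2442 * 9 * 0.11 = 2417.580 kJ/kg
LHV = 50497 - 2417.580 = 48079.42 kJ/kg


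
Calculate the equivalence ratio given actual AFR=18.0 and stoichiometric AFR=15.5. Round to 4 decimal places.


phi = AFR_stoich / AFR_actual
phi = 15.5 / 18.0 = 0.8611


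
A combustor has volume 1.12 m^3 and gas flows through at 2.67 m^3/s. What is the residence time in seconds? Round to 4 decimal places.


tau = V / Q_flow
tau = 1.12 / 2.67 = 0.4195 s


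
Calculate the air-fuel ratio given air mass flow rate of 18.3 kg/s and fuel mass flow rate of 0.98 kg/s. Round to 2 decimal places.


AFR = m_air / m_fuel
AFR = 18.3 / 0.98 = 18.67


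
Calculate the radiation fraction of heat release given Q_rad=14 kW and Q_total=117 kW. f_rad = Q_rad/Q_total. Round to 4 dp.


f_rad = Q_rad / Q_total
f_rad = 14 / 117 = 0.1197


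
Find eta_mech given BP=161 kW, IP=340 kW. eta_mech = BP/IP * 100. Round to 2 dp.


eta_mech = (BP / IP) * 100
Ratio = 161 / 340 = 0.4735
eta_mech = 0.4735 * 100 = 47.35%


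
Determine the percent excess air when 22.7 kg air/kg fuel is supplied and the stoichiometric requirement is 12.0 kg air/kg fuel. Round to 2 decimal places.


Excess air = actual - stoichiometric = 22.7 - 12.0 = 10.70 kg/kg fuel
Excess air % = (excess / stoich) * 100 = (10.70 / 12.0) * 100 = 89.17%


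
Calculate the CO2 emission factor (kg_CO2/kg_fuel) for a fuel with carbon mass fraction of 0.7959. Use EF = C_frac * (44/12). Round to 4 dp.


EF = C_frac * (M_CO2 / M_C)
EF = 0.7959 * (44/12)
EF = 0.7959 * 3.666667 = 2.9183 kg_CO2/kg_fuel


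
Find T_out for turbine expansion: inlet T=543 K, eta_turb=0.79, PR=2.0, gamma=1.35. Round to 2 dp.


T_out = T_in * (1 - eta * (1 - PR^(-(gamma-1)/gamma)))
Exponent = -(1.35-1)/1.35 = -0.25925926
PR^exp = 2.0^(-0.25925926) = 0.83551680
Factor = 1 - 0.79*(1 - 0.83551680) = 0.87005827
T_out = 543 * 0.87005827 = 472.44 K


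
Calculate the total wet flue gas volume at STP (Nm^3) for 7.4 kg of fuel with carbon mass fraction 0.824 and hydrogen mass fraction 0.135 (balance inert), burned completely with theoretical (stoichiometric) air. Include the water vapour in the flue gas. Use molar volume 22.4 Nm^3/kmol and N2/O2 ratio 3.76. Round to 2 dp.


Per kg fuel: CO2 = (C/12 kmol)*22.4 = (0.824/12)*22.4 = 1.53813 Nm^3
Per kg fuel: H2O = (H/2 kmol)*22.4 = (0.135/2)*22.4 = 1.51200 Nm^3
O2 needed per kg fuel = C/12 + H/4 = 0.824/12 + 0.135/4 = 0.10241667 kmol
Per kg fuel: N2 = O2*3.76*22.4 = 0.10241667*3.76*22.4 = 8.62594 Nm^3
Total per kg = 1.53813 + 1.51200 + 8.62594 = 11.67607 Nm^3
Total = 11.67607 * 7.4 = 86.40 Nm^3


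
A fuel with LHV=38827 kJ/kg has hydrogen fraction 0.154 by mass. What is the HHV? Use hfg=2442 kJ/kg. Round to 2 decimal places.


HHV = LHV + hfg * 9 * H
Water addition = 2442 * 9 * 0.154 = 3384.612 kJ/kg
HHV = 38827 + 3384.612 = 42211.61 kJ/kg


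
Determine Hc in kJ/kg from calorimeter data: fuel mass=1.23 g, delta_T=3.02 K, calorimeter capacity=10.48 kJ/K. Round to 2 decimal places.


Hc = C_cal * delta_T / m_fuel
Q_released = 10.48 * 3.02 = 31.6496 kJ
m_fuel = 1.23 g = 1.23/1000 kg = 0.001230 kg
Hc = 31.6496 / 0.001230 = 25731.38 kJ/kg


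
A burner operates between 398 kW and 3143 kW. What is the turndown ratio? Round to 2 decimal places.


TDR = Q_max / Q_min
TDR = 3143 / 398 = 7.90


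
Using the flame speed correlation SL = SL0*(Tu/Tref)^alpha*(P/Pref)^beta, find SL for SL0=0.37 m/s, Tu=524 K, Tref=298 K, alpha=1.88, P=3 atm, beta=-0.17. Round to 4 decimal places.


SL = SL0 * (Tu/Tref)^alpha * (P/Pref)^beta
T ratio = 524/298 = 1.75838926
(T ratio)^alpha = 1.75838926^1.88 = 2.889457
(P/Pref)^beta = 3^(-0.17) = 0.829639
SL = 0.37 * 2.889457 * 0.829639 = 0.8870 m/s


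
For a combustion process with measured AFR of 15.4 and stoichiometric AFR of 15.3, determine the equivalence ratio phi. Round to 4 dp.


phi = AFR_stoich / AFR_actual
phi = 15.3 / 15.4 = 0.9935


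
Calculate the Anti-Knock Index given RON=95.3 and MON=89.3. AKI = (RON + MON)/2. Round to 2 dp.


AKI = (RON + MON) / 2
AKI = (95.3 + 89.3) / 2
AKI = 184.6 / 2 = 92.30


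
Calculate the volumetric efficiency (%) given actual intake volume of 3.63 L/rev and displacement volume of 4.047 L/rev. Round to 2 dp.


eta_v = (V_actual / V_disp) * 100
Ratio = 3.63 / 4.047 = 0.8970
eta_v = 0.8970 * 100 = 89.70%


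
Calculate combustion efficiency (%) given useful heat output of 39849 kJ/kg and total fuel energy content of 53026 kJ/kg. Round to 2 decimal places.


Efficiency = (Q_useful / Q_fuel) * 100
Efficiency = (39849 / 53026) * 100
Efficiency = 0.7515 * 100 = 75.15%


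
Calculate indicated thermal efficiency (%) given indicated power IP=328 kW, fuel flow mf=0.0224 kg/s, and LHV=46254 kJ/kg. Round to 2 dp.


eta_ith = (IP / (mf * LHV)) * 100
Denominator = 0.0224 * 46254 = 1036.0896 kW
eta_ith = (328 / 1036.0896) * 100 = 31.66%


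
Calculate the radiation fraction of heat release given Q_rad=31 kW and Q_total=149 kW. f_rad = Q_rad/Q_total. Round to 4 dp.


f_rad = Q_rad / Q_total
f_rad = 31 / 149 = 0.2081


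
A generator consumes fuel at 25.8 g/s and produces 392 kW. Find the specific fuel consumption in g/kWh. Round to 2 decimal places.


SFC = (mf / BP) * 3600
Rate = 25.8 / 392 = 0.065816 g/(s*kW)
SFC = 0.065816 * 3600 = 236.94 g/kWh


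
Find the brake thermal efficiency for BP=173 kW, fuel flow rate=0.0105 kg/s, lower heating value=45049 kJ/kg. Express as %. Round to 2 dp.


eta_BTE = (BP / (mf * LHV)) * 100
Denominator = 0.0105 * 45049 = 473.0145 kW
eta_BTE = (173 / 473.0145) * 100 = 36.57%


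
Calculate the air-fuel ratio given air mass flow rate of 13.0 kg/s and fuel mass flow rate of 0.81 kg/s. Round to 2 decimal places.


AFR = m_air / m_fuel
AFR = 13.0 / 0.81 = 16.05


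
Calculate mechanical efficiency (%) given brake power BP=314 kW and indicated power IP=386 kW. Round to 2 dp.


eta_mech = (BP / IP) * 100
Ratio = 314 / 386 = 0.8135
eta_mech = 0.8135 * 100 = 81.35%


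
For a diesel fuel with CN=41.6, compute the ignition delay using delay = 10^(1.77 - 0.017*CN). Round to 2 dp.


delay = 10^(1.77 - 0.017*CN)
Exponent = 1.77 - 0.017*41.6 = 1.0628
delay = 10^1.0628 = 11.56 ms


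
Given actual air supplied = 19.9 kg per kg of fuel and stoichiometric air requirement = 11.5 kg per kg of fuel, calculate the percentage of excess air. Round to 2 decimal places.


Excess air = actual - stoichiometric = 19.9 - 11.5 = 8.40 kg/kg fuel
Excess air % = (excess / stoich) * 100 = (8.40 / 11.5) * 100 = 73.04%


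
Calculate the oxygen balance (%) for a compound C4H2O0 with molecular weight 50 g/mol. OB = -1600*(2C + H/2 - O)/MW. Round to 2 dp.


OB = -1600 * (2C + H/2 - O) / MW
Inner = 2*4 + 2/2 - 0 = 9.00
OB = -1600 * 9.00 / 50 = -288.00%


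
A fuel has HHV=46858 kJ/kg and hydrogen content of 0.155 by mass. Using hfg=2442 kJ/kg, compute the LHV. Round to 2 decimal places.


LHV = HHV - hfg * 9 * H
Water correction = 2442 * 9 * 0.155 = 3406.590 kJ/kg
LHV = 46858 - 3406.590 = 43451.41 kJ/kg


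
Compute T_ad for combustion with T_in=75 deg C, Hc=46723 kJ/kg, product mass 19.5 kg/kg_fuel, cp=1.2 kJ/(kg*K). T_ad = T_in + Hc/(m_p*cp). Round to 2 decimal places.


T_ad = T_in + Hc / (m_p * cp)
Denominator = 19.5 * 1.2 = 23.4000
Temperature rise = 46723 / 23.4000 = 1996.71 K
T_ad = 75 + 1996.71 = 2071.71 deg C


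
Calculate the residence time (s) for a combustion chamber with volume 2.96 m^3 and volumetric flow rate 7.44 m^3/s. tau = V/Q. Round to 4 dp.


tau = V / Q_flow
tau = 2.96 / 7.44 = 0.3978 s


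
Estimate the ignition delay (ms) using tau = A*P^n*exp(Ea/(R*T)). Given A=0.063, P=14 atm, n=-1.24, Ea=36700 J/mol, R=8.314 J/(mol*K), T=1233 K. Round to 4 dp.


tau = A * P^n * exp(Ea/(R*T))
P^n = 14^(-1.24) = 0.03791414
Ea/(R*T) = 36700/(8.314*1233) = 3.580082
exp(Ea/(R*T)) = 35.876481
tau = 0.063 * 0.03791414 * 35.876481 = 0.0857 ms


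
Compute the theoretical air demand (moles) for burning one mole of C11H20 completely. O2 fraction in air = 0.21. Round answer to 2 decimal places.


Balanced combustion: C11H20 + 16 O2 -> 11 CO2 + 10 H2O
O2 needed = C + H/4 = 11 + 20/4 = 16.00 moles
Air moles = O2 / 0.21 = 16.00 / 0.21 = 76.19 moles air


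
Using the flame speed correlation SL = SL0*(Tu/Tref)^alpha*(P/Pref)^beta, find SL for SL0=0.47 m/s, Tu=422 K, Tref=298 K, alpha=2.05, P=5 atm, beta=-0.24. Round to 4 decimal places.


SL = SL0 * (Tu/Tref)^alpha * (P/Pref)^beta
T ratio = 422/298 = 1.41610738
(T ratio)^alpha = 1.41610738^2.05 = 2.040550
(P/Pref)^beta = 5^(-0.24) = 0.679590
SL = 0.47 * 2.040550 * 0.679590 = 0.6518 m/s


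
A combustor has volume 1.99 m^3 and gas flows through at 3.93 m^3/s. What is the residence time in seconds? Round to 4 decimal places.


tau = V / Q_flow
tau = 1.99 / 3.93 = 0.5064 s


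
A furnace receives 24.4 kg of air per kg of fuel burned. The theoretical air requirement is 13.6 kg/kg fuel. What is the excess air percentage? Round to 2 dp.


Excess air = actual - stoichiometric = 24.4 - 13.6 = 10.80 kg/kg fuel
Excess air % = (excess / stoich) * 100 = (10.80 / 13.6) * 100 = 79.41%


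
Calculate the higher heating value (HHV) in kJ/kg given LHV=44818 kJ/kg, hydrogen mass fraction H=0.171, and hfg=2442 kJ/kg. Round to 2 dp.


HHV = LHV + hfg * 9 * H
Water addition = 2442 * 9 * 0.171 = 3758.238 kJ/kg
HHV = 44818 + 3758.238 = 48576.24 kJ/kg


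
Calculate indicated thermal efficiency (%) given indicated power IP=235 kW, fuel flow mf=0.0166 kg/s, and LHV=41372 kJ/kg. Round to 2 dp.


eta_ith = (IP / (mf * LHV)) * 100
Denominator = 0.0166 * 41372 = 686.7752 kW
eta_ith = (235 / 686.7752) * 100 = 34.22%


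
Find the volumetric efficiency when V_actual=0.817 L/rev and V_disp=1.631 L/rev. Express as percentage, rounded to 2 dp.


eta_v = (V_actual / V_disp) * 100
Ratio = 0.817 / 1.631 = 0.5009
eta_v = 0.5009 * 100 = 50.09%


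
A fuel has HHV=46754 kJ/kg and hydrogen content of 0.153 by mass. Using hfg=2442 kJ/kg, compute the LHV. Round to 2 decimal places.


LHV = HHV - hfg * 9 * H
Water correction = 2442 * 9 * 0.153 = 3362.634 kJ/kg
LHV = 46754 - 3362.634 = 43391.37 kJ/kg


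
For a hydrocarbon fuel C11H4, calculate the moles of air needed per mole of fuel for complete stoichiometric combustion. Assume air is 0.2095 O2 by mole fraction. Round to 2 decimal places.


Balanced combustion: C11H4 + 12 O2 -> 11 CO2 + 2 H2O
O2 needed = C + H/4 = 11 + 4/4 = 12.00 moles
Air moles = O2 / 0.2095 = 12.00 / 0.2095 = 57.28 moles air


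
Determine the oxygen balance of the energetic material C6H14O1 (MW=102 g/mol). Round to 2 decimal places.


OB = -1600 * (2C + H/2 - O) / MW
Inner = 2*6 + 14/2 - 1 = 18.00
OB = -1600 * 18.00 / 102 = -282.35%


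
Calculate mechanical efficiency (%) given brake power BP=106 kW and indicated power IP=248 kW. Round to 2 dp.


eta_mech = (BP / IP) * 100
Ratio = 106 / 248 = 0.4274
eta_mech = 0.4274 * 100 = 42.74%


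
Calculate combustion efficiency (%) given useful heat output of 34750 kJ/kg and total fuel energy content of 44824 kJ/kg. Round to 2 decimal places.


Efficiency = (Q_useful / Q_fuel) * 100
Efficiency = (34750 / 44824) * 100
Efficiency = 0.7753 * 100 = 77.53%


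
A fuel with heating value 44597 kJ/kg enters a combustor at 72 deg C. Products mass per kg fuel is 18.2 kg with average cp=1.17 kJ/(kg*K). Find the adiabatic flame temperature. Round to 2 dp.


T_ad = T_in + Hc / (m_p * cp)
Denominator = 18.2 * 1.17 = 21.2940
Temperature rise = 44597 / 21.2940 = 2094.35 K
T_ad = 72 + 2094.35 = 2166.35 deg C


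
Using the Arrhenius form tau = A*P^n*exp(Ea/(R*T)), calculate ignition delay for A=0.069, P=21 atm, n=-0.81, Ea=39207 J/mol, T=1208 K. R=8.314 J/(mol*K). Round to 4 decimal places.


tau = A * P^n * exp(Ea/(R*T))
P^n = 21^(-0.81) = 0.08491851
Ea/(R*T) = 39207/(8.314*1208) = 3.903792
exp(Ea/(R*T)) = 49.590134
tau = 0.069 * 0.08491851 * 49.590134 = 0.2906 ms


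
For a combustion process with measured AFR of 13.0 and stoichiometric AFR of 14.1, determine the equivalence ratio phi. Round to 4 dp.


phi = AFR_stoich / AFR_actual
phi = 14.1 / 13.0 = 1.0846


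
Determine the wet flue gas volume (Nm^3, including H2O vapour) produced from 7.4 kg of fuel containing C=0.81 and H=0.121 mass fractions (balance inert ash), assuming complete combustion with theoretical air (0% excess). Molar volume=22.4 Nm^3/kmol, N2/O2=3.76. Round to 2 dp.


Per kg fuel: CO2 = (C/12 kmol)*22.4 = (0.81/12)*22.4 = 1.51200 Nm^3
Per kg fuel: H2O = (H/2 kmol)*22.4 = (0.121/2)*22.4 = 1.35520 Nm^3
O2 needed per kg fuel = C/12 + H/4 = 0.81/12 + 0.121/4 = 0.09775000 kmol
Per kg fuel: N2 = O2*3.76*22.4 = 0.09775000*3.76*22.4 = 8.23290 Nm^3
Total per kg = 1.51200 + 1.35520 + 8.23290 = 11.10010 Nm^3
Total = 11.10010 * 7.4 = 82.14 Nm^3


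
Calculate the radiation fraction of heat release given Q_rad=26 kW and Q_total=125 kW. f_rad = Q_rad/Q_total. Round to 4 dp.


f_rad = Q_rad / Q_total
f_rad = 26 / 125 = 0.2080


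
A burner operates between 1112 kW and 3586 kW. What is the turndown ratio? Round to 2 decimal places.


TDR = Q_max / Q_min
TDR = 3586 / 1112 = 3.22


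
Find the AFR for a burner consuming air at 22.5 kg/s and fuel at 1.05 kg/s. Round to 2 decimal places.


AFR = m_air / m_fuel
AFR = 22.5 / 1.05 = 21.43


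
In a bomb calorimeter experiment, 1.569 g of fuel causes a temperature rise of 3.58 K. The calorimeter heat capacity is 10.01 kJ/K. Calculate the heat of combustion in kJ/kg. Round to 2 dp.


Hc = C_cal * delta_T / m_fuel
Q_released = 10.01 * 3.58 = 35.8358 kJ
m_fuel = 1.569 g = 1.569/1000 kg = 0.001569 kg
Hc = 35.8358 / 0.001569 = 22839.90 kJ/kg


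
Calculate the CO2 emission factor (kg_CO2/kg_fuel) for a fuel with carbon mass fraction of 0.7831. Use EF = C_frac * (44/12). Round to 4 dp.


EF = C_frac * (M_CO2 / M_C)
EF = 0.7831 * (44/12)
EF = 0.7831 * 3.666667 = 2.8714 kg_CO2/kg_fuel


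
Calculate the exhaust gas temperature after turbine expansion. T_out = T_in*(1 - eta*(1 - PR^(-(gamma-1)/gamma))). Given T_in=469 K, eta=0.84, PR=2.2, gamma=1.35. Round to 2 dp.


T_out = T_in * (1 - eta * (1 - PR^(-(gamma-1)/gamma)))
Exponent = -(1.35-1)/1.35 = -0.25925926
PR^exp = 2.2^(-0.25925926) = 0.81512413
Factor = 1 - 0.84*(1 - 0.81512413) = 0.84470427
T_out = 469 * 0.84470427 = 396.17 K


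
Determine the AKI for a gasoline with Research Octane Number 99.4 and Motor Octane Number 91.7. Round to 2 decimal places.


AKI = (RON + MON) / 2
AKI = (99.4 + 91.7) / 2
AKI = 191.1 / 2 = 95.55


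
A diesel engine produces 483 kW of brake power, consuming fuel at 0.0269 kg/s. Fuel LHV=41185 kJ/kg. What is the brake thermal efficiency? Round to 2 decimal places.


eta_BTE = (BP / (mf * LHV)) * 100
Denominator = 0.0269 * 41185 = 1107.8765 kW
eta_BTE = (483 / 1107.8765) * 100 = 43.60%


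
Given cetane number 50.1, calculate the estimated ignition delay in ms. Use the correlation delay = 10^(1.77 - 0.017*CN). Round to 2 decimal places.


delay = 10^(1.77 - 0.017*CN)
Exponent = 1.77 - 0.017*50.1 = 0.9183
delay = 10^0.9183 = 8.29 ms


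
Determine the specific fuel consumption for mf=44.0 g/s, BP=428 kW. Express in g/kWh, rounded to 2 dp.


SFC = (mf / BP) * 3600
Rate = 44.0 / 428 = 0.102804 g/(s*kW)
SFC = 0.102804 * 3600 = 370.09 g/kWh


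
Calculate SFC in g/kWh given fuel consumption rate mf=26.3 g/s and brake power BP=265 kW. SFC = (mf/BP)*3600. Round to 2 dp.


SFC = (mf / BP) * 3600
Rate = 26.3 / 265 = 0.099245 g/(s*kW)
SFC = 0.099245 * 3600 = 357.28 g/kWh


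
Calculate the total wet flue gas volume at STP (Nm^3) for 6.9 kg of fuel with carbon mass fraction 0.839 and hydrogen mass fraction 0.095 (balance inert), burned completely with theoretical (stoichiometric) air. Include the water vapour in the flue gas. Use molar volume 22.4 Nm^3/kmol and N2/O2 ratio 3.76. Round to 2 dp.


Per kg fuel: CO2 = (C/12 kmol)*22.4 = (0.839/12)*22.4 = 1.56613 Nm^3
Per kg fuel: H2O = (H/2 kmol)*22.4 = (0.095/2)*22.4 = 1.06400 Nm^3
O2 needed per kg fuel = C/12 + H/4 = 0.839/12 + 0.095/4 = 0.09366667 kmol
Per kg fuel: N2 = O2*3.76*22.4 = 0.09366667*3.76*22.4 = 7.88898 Nm^3
Total per kg = 1.56613 + 1.06400 + 7.88898 = 10.51911 Nm^3
Total = 10.51911 * 6.9 = 72.58 Nm^3


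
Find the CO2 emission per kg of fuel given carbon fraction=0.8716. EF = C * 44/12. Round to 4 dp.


EF = C_frac * (M_CO2 / M_C)
EF = 0.8716 * (44/12)
EF = 0.8716 * 3.666667 = 3.1959 kg_CO2/kg_fuel


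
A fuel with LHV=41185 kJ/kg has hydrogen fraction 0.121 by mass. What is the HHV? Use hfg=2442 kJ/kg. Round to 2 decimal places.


HHV = LHV + hfg * 9 * H
Water addition = 2442 * 9 * 0.121 = 2659.338 kJ/kg
HHV = 41185 + 2659.338 = 43844.34 kJ/kg


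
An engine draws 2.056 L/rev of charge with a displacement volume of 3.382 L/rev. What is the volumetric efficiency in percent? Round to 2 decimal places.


eta_v = (V_actual / V_disp) * 100
Ratio = 2.056 / 3.382 = 0.6079
eta_v = 0.6079 * 100 = 60.79%


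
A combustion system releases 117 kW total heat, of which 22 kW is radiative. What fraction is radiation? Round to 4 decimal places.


f_rad = Q_rad / Q_total
f_rad = 22 / 117 = 0.1880


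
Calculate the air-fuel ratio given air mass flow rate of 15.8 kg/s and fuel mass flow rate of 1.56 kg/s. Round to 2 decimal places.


AFR = m_air / m_fuel
AFR = 15.8 / 1.56 = 10.13


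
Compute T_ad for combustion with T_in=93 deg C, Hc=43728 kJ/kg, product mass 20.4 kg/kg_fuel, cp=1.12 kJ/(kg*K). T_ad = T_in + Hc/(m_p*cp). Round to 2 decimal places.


T_ad = T_in + Hc / (m_p * cp)
Denominator = 20.4 * 1.12 = 22.8480
Temperature rise = 43728 / 22.8480 = 1913.87 K
T_ad = 93 + 1913.87 = 2006.87 deg C


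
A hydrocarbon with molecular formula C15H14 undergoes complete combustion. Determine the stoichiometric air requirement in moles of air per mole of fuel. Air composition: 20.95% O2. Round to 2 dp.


Balanced combustion: C15H14 + 18.5 O2 -> 15 CO2 + 7 H2O
O2 needed = C + H/4 = 15 + 14/4 = 18.50 moles
Air moles = O2 / 0.2095 = 18.50 / 0.2095 = 88.31 moles air


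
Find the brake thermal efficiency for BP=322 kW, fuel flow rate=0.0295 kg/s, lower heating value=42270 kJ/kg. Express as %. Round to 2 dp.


eta_BTE = (BP / (mf * LHV)) * 100
Denominator = 0.0295 * 42270 = 1246.9650 kW
eta_BTE = (322 / 1246.9650) * 100 = 25.82%


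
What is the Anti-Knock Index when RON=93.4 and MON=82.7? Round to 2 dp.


AKI = (RON + MON) / 2
AKI = (93.4 + 82.7) / 2
AKI = 176.1 / 2 = 88.05


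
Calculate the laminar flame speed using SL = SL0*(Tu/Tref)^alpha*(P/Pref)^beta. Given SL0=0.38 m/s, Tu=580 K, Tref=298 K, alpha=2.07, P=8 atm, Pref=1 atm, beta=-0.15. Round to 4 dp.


SL = SL0 * (Tu/Tref)^alpha * (P/Pref)^beta
T ratio = 580/298 = 1.94630872
(T ratio)^alpha = 1.94630872^2.07 = 3.968883
(P/Pref)^beta = 8^(-0.15) = 0.732043
SL = 0.38 * 3.968883 * 0.732043 = 1.1040 m/s


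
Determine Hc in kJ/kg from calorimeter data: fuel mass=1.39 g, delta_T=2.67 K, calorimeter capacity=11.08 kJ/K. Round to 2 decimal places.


Hc = C_cal * delta_T / m_fuel
Q_released = 11.08 * 2.67 = 29.5836 kJ
m_fuel = 1.39 g = 1.39/1000 kg = 0.001390 kg
Hc = 29.5836 / 0.001390 = 21283.17 kJ/kg


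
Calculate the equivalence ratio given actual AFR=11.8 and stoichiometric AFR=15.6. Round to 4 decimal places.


phi = AFR_stoich / AFR_actual
phi = 15.6 / 11.8 = 1.3220


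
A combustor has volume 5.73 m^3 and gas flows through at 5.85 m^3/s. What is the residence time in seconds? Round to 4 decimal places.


tau = V / Q_flow
tau = 5.73 / 5.85 = 0.9795 s


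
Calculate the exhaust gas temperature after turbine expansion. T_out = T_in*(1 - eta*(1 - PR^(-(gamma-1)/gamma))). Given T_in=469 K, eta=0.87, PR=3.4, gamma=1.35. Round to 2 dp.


T_out = T_in * (1 - eta * (1 - PR^(-(gamma-1)/gamma)))
Exponent = -(1.35-1)/1.35 = -0.25925926
PR^exp = 3.4^(-0.25925926) = 0.72813041
Factor = 1 - 0.87*(1 - 0.72813041) = 0.76347346
T_out = 469 * 0.76347346 = 358.07 K


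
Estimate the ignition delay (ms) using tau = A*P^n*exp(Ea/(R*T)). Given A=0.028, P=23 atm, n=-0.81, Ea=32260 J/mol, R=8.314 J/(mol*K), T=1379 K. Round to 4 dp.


tau = A * P^n * exp(Ea/(R*T))
P^n = 23^(-0.81) = 0.07888609
Ea/(R*T) = 32260/(8.314*1379) = 2.813780
exp(Ea/(R*T)) = 16.672816
tau = 0.028 * 0.07888609 * 16.672816 = 0.0368 ms
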